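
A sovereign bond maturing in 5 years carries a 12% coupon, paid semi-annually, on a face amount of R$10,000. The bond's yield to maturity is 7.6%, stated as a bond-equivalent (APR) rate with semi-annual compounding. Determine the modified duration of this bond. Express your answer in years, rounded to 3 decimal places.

3.853 years

Periodic yield y = 0.038. First find Macaulay duration:
  t   CF        PV=CF/(1+0.038)^t    t·PV
  1       600.00       578.0347       578.0347
  2       600.00       556.8735     1,113.7470
  3       600.00       536.4870     1,609.4610
  4       600.00       516.8468     2,067.3872
  5       600.00       497.9256     2,489.6282
  6       600.00       479.6971     2,878.1828
  7       600.00       462.1360     3,234.9518
  8       600.00       445.2177     3,561.7416
  9       600.00       428.9188     3,860.2691
  10   10,600.00     7,300.1592    73,001.5918
  Σ                 11,802.2964    94,394.9952
P = 11,802.2964; Macaulay duration = 94,394.9952 / 11,802.2964 = 7.99802 half-year periods = 3.99901 years.
Modified duration = D_Mac / (1 + y) = 3.99901 / 1.038 = 3.85261 years.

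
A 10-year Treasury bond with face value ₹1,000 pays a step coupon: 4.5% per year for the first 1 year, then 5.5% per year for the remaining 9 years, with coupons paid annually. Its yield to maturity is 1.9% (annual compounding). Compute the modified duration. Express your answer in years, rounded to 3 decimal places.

Periodic yield y = 0.019. First find Macaulay duration:
  t   CF        PV=CF/(1+0.019)^t    t·PV
  1        45.00        44.1609        44.1609
  2        55.00        52.9681       105.9362
  3        55.00        51.9805       155.9414
  4        55.00        51.0112       204.0450
  5        55.00        50.0601       250.3005
  6        55.00        49.1267       294.7602
  7        55.00        48.2107       337.4749
  8        55.00        47.3118       378.4942
  9        55.00        46.4296       417.8665
  10    1,055.00       873.9984     8,739.9836
  Σ                  1,315.2580    10,928.9634
P = 1,315.2580; Macaulay duration = 10,928.9634 / 1,315.2580 = 8.30937 years.
Modified duration = D_Mac / (1 + y) = 8.30937 / 1.019 = 8.15443 years.

8.154 years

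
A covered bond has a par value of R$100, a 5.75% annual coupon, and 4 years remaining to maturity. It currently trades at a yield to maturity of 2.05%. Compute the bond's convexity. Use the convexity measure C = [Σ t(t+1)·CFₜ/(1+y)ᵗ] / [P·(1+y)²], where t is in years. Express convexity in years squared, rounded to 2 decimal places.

With y = 0.0205:
  t   CF        PV=CF/(1+0.0205)^t    t·PV        t(t+1)·PV
  1         5.75         5.6345         5.6345          11.2690
  2         5.75         5.5213        11.0426          33.1278
  3         5.75         5.4104        16.2312          64.9247
  4       105.75        97.5053       390.0213       1,950.1065
  Σ                    114.0715       422.9296       2,059.4281
P = 114.0715.
Convexity = Σ t(t+1)·PV / [P·(1+y)²] = 2,059.4281 / (114.0715 × 1.041420) = 17.33578.

17.34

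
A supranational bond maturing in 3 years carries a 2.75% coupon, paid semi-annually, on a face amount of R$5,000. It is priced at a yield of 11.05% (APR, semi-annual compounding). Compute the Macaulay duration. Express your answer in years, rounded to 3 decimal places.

Periodic yield y = 0.05525. Discount each cash flow and weight by its period:
  t   CF        PV=CF/(1+0.05525)^t    t·PV
  1        68.75        65.1504        65.1504
  2        68.75        61.7393       123.4787
  3        68.75        58.5068       175.5205
  4        68.75        55.4436       221.7743
  5        68.75        52.5407       262.7035
  6     5,068.75     3,670.8675    22,025.2049
  Σ                  3,964.2484    22,873.8324
Price P = Σ PV = 3,964.2484.
Macaulay duration = Σ(t·PV) / P = 22,873.8324 / 3,964.2484 = 5.77003 half-year periods.
In years: 5.77003 / 2 = 2.88502 years.

2.885 years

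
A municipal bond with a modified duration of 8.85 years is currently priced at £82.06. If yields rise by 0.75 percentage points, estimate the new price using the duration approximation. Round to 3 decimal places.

£76.613

Duration approximation: ΔP/P ≈ -D_mod · Δy = -8.85 × (+0.0075) = -0.066375.
New price ≈ 82.06 × (1 - 0.066375) = 76.6132675.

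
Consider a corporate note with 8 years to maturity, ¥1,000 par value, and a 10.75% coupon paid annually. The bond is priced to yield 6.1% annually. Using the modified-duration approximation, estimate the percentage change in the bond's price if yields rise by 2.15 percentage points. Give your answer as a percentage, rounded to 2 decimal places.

-12.22%

Periodic yield y = 0.061. Modified duration first:
  t   CF        PV=CF/(1+0.061)^t    t·PV
  1       107.50       101.3195       101.3195
  2       107.50        95.4944       190.9887
  3       107.50        90.0041       270.0123
  4       107.50        84.8295       339.3180
  5       107.50        79.9524       399.7620
  6       107.50        75.3557       452.1343
  7       107.50        71.0233       497.1630
  8     1,107.50       689.6372     5,517.0974
  Σ                  1,287.6161     7,767.7953
P = 1,287.6161; D_Mac = 6.03270 yrs; D_mod = 6.03270/(1+0.061) = 5.68586 yrs.
ΔP/P ≈ -D_mod · Δy = -5.68586 × (+0.0215) = -0.122246 = -12.2246%.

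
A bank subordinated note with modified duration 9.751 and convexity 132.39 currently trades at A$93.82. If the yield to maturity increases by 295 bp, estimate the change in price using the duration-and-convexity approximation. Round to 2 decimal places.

-A$21.58

Duration effect: -D_mod·Δy = -9.751 × (+0.0295) = -0.2876545
Convexity effect: ½·C·(Δy)² = 0.5 × 132.39 × (0.0295)² = +0.05760619875
ΔP/P ≈ -0.2876545 + 0.05760619875 = -0.23004830125
ΔP ≈ 93.82 × (-0.23004830125) = -21.583131623275.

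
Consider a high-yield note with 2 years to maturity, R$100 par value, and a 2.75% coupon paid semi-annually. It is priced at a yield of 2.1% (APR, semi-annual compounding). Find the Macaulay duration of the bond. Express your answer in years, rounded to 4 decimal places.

1.9600 years

Periodic yield y = 0.0105. Discount each cash flow and weight by its period:
  t   CF        PV=CF/(1+0.0105)^t    t·PV
  1        1.375         1.3607         1.3607
  2        1.375         1.3466         2.6931
  3        1.375         1.3326         3.9977
  4      101.375        97.2267       388.9068
  Σ                    101.2666       396.9584
Price P = Σ PV = 101.2666.
Macaulay duration = Σ(t·PV) / P = 396.9584 / 101.2666 = 3.91994 half-year periods.
In years: 3.91994 / 2 = 1.95997 years.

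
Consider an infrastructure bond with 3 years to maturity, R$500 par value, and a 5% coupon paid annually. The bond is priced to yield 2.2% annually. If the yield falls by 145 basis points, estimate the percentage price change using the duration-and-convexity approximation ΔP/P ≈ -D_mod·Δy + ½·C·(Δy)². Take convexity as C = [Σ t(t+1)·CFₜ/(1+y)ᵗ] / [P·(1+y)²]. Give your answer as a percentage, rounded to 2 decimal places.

With y = 0.022:
  t   CF        PV=CF/(1+0.022)^t    t·PV        t(t+1)·PV
  1        25.00        24.4618        24.4618          48.9237
  2        25.00        23.9353        47.8705         143.6116
  3       525.00       491.8205     1,475.4615       5,901.8459
  Σ                    540.2176     1,547.7938       6,094.3811
P = 540.2176; D_Mac = 2.86513 yrs; D_mod = 2.80345 yrs; C = 10.80088.
Duration effect: -2.80345 × (-0.0145) = +0.040650
Convexity effect: 0.5 × 10.80088 × (-0.0145)² = +0.0011354
ΔP/P ≈ +0.040650 + 0.0011354 = +0.041786 = +4.1786%.

+4.18%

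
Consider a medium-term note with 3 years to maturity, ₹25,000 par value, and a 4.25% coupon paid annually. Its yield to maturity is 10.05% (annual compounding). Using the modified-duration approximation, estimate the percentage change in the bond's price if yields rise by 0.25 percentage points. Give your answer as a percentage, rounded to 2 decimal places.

-0.65%

Periodic yield y = 0.1005. Modified duration first:
  t   CF        PV=CF/(1+0.1005)^t    t·PV
  1     1,062.50       965.4702       965.4702
  2     1,062.50       877.3014     1,754.6029
  3    26,062.50    19,554.4647    58,663.3941
  Σ                 21,397.2364    61,383.4672
P = 21,397.2364; D_Mac = 2.86876 yrs; D_mod = 2.86876/(1+0.1005) = 2.60678 yrs.
ΔP/P ≈ -D_mod · Δy = -2.60678 × (+0.0025) = -0.006517 = -0.6517%.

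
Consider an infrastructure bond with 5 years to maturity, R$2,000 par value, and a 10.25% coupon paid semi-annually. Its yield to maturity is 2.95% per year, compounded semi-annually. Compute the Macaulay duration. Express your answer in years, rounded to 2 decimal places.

Periodic yield y = 0.01475. Discount each cash flow and weight by its period:
  t   CF        PV=CF/(1+0.01475)^t    t·PV
  1       102.50       101.0101       101.0101
  2       102.50        99.5419       199.0837
  3       102.50        98.0950       294.2849
  4       102.50        96.6691       386.6764
  5       102.50        95.2639       476.3197
  6       102.50        93.8792       563.2754
  7       102.50        92.5146       647.6025
  8       102.50        91.1699       729.3590
  9       102.50        89.8447       808.6020
  10    2,102.50     1,816.1236    18,161.2361
  Σ                  2,674.1120    22,367.4498
Price P = Σ PV = 2,674.1120.
Macaulay duration = Σ(t·PV) / P = 22,367.4498 / 2,674.1120 = 8.36444 half-year periods.
In years: 8.36444 / 2 = 4.18222 years.

4.18 years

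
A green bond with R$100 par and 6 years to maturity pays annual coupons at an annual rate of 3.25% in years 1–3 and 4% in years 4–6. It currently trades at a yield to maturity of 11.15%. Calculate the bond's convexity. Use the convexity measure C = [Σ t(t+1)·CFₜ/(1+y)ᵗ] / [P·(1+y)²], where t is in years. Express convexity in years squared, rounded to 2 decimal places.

29.61

With y = 0.1115:
  t   CF        PV=CF/(1+0.1115)^t    t·PV        t(t+1)·PV
  1         3.25         2.9240         2.9240           5.8480
  2         3.25         2.6307         5.2613          15.7839
  3         3.25         2.3668         7.1003          28.4012
  4         4.00         2.6207        10.4829          52.4146
  5         4.00         2.3578        11.7892          70.7349
  6       104.00        55.1539       330.9236       2,316.4655
  Σ                     68.0539       368.4813       2,489.6480
P = 68.0539.
Convexity = Σ t(t+1)·PV / [P·(1+y)²] = 2,489.6480 / (68.0539 × 1.235432) = 29.61188.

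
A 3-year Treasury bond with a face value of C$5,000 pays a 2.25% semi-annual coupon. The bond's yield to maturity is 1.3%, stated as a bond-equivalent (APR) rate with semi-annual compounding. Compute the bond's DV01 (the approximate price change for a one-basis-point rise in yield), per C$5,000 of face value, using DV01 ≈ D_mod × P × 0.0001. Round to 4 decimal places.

C$1.4905

Periodic yield y = 0.0065.
  t   CF        PV=CF/(1+0.0065)^t    t·PV
  1        56.25        55.8867        55.8867
  2        56.25        55.5258       111.0516
  3        56.25        55.1672       165.5017
  4        56.25        54.8110       219.2438
  5        56.25        54.4570       272.2849
  6     5,056.25     4,863.4658    29,180.7946
  Σ                  5,139.3135    30,004.7635
P = 5,139.3135; D_Mac = 5.83828 half-year periods = 2.91914 yrs; D_mod = 2.90029 yrs.
DV01 ≈ 2.90029 × 5,139.3135 × 0.0001 = 1.490550.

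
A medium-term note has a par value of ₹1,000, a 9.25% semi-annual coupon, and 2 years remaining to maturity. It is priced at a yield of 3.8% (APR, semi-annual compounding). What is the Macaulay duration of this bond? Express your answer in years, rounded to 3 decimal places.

Periodic yield y = 0.019. Discount each cash flow and weight by its period:
  t   CF        PV=CF/(1+0.019)^t    t·PV
  1        46.25        45.3876        45.3876
  2        46.25        44.5413        89.0827
  3        46.25        43.7108       131.1325
  4     1,046.25       970.3731     3,881.4923
  Σ                  1,104.0129     4,147.0951
Price P = Σ PV = 1,104.0129.
Macaulay duration = Σ(t·PV) / P = 4,147.0951 / 1,104.0129 = 3.75638 half-year periods.
In years: 3.75638 / 2 = 1.87819 years.

1.878 years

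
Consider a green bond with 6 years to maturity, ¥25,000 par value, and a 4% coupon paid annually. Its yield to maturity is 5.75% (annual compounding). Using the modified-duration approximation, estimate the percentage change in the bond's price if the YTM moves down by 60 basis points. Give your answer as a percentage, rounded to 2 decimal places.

Periodic yield y = 0.0575. Modified duration first:
  t   CF        PV=CF/(1+0.0575)^t    t·PV
  1     1,000.00       945.6265       945.6265
  2     1,000.00       894.2094     1,788.4189
  3     1,000.00       845.5881     2,536.7644
  4     1,000.00       799.6105     3,198.4421
  5     1,000.00       756.1329     3,780.6644
  6    26,000.00    18,590.5009   111,543.0054
  Σ                 22,831.6683   123,792.9216
P = 22,831.6683; D_Mac = 5.42198 yrs; D_mod = 5.42198/(1+0.0575) = 5.12717 yrs.
ΔP/P ≈ -D_mod · Δy = -5.12717 × (-0.006) = +0.030763 = +3.0763%.

+3.08%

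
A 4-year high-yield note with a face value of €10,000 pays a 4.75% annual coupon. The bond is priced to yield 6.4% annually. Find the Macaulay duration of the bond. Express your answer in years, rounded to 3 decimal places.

Periodic yield y = 0.064. Discount each cash flow and weight by its year:
  t   CF        PV=CF/(1+0.064)^t    t·PV
  1       475.00       446.4286       446.4286
  2       475.00       419.5757       839.1515
  3       475.00       394.3381     1,183.0143
  4    10,475.00     8,173.1133    32,692.4532
  Σ                  9,433.4557    35,161.0475
Price P = Σ PV = 9,433.4557.
Macaulay duration = Σ(t·PV) / P = 35,161.0475 / 9,433.4557 = 3.72727 years.

3.727 years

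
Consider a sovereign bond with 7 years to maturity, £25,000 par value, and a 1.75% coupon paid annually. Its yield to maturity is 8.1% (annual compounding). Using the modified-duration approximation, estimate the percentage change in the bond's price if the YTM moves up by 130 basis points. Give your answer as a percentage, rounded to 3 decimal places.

-7.879%

Periodic yield y = 0.081. Modified duration first:
  t   CF        PV=CF/(1+0.081)^t    t·PV
  1       437.50       404.7179       404.7179
  2       437.50       374.3921       748.7842
  3       437.50       346.3387     1,039.0160
  4       437.50       320.3873     1,281.5492
  5       437.50       296.3805     1,481.9024
  6       437.50       274.1725     1,645.0350
  7    25,437.50    14,746.6906   103,226.8343
  Σ                 16,763.0795   109,827.8389
P = 16,763.0795; D_Mac = 6.55177 yrs; D_mod = 6.55177/(1+0.081) = 6.06084 yrs.
ΔP/P ≈ -D_mod · Δy = -6.06084 × (+0.013) = -0.078791 = -7.8791%.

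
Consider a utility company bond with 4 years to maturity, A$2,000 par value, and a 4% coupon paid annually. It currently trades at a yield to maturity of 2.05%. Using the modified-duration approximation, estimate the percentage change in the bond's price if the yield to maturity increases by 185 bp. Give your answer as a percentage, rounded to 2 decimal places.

Periodic yield y = 0.0205. Modified duration first:
  t   CF        PV=CF/(1+0.0205)^t    t·PV
  1        80.00        78.3929        78.3929
  2        80.00        76.8182       153.6363
  3        80.00        75.2750       225.8251
  4     2,080.00     1,917.8353     7,671.3410
  Σ                  2,148.3214     8,129.1954
P = 2,148.3214; D_Mac = 3.78398 yrs; D_mod = 3.78398/(1+0.0205) = 3.70796 yrs.
ΔP/P ≈ -D_mod · Δy = -3.70796 × (+0.0185) = -0.068597 = -6.8597%.

-6.86%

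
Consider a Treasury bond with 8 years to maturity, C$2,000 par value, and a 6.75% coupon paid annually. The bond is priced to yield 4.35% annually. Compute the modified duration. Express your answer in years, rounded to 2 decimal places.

Periodic yield y = 0.0435. First find Macaulay duration:
  t   CF        PV=CF/(1+0.0435)^t    t·PV
  1       135.00       129.3723       129.3723
  2       135.00       123.9792       247.9584
  3       135.00       118.8109       356.4328
  4       135.00       113.8581       455.4324
  5       135.00       109.1117       545.5587
  6       135.00       104.5632       627.3795
  7       135.00       100.2044       701.4305
  8     2,135.00     1,518.6520    12,149.2156
  Σ                  2,318.5518    15,212.7802
P = 2,318.5518; Macaulay duration = 15,212.7802 / 2,318.5518 = 6.56133 years.
Modified duration = D_Mac / (1 + y) = 6.56133 / 1.0435 = 6.28781 years.

6.29 years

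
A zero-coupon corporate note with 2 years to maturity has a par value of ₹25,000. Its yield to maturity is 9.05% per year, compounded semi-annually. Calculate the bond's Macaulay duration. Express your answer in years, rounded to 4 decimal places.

2.0000 years

A zero-coupon bond has a single cash flow at maturity, so its Macaulay duration equals its maturity: 2 years.
(Equivalently: 4 semi-annual periods ÷ 2 = 2 years.)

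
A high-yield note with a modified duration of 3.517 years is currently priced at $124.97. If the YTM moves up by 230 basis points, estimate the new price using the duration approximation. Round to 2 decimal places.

$114.86

Duration approximation: ΔP/P ≈ -D_mod · Δy = -3.517 × (+0.023) = -0.080891.
New price ≈ 124.97 × (1 - 0.080891) = 114.86105173.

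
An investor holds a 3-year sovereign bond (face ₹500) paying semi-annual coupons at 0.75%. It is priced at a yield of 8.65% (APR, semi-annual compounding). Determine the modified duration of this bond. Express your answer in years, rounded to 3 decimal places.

2.845 years

Periodic yield y = 0.04325. First find Macaulay duration:
  t   CF        PV=CF/(1+0.04325)^t    t·PV
  1        1.875         1.7973         1.7973
  2        1.875         1.7228         3.4455
  3        1.875         1.6513         4.9540
  4        1.875         1.5829         6.3315
  5        1.875         1.5173         7.5863
  6      501.875       389.2828     2,335.6967
  Σ                    397.5543     2,359.8113
P = 397.5543; Macaulay duration = 2,359.8113 / 397.5543 = 5.93582 half-year periods = 2.96791 years.
Modified duration = D_Mac / (1 + y) = 2.96791 / 1.04325 = 2.84487 years.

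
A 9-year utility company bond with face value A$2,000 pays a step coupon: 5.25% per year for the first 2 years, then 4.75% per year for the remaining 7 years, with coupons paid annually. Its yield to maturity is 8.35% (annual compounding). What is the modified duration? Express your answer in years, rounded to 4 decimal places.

Periodic yield y = 0.0835. First find Macaulay duration:
  t   CF        PV=CF/(1+0.0835)^t    t·PV
  1       105.00        96.9082        96.9082
  2       105.00        89.4399       178.8799
  3        95.00        74.6856       224.0568
  4        95.00        68.9299       275.7198
  5        95.00        63.6179       318.0893
  6        95.00        58.7151       352.2908
  7        95.00        54.1903       379.3318
  8        95.00        50.0141       400.1126
  9     2,095.00     1,017.9438     9,161.4939
  Σ                  1,574.4447    11,386.8830
P = 1,574.4447; Macaulay duration = 11,386.8830 / 1,574.4447 = 7.23232 years.
Modified duration = D_Mac / (1 + y) = 7.23232 / 1.0835 = 6.67496 years.

6.6750 years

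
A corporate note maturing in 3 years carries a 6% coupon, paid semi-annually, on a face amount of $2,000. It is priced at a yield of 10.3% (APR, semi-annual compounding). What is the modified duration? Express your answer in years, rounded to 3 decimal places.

Periodic yield y = 0.0515. First find Macaulay duration:
  t   CF        PV=CF/(1+0.0515)^t    t·PV
  1        60.00        57.0613        57.0613
  2        60.00        54.2666       108.5332
  3        60.00        51.6088       154.8263
  4        60.00        49.0811       196.3243
  5        60.00        46.6772       233.3860
  6     2,060.00     1,524.0933     9,144.5599
  Σ                  1,782.7883     9,894.6911
P = 1,782.7883; Macaulay duration = 9,894.6911 / 1,782.7883 = 5.55012 half-year periods = 2.77506 years.
Modified duration = D_Mac / (1 + y) = 2.77506 / 1.0515 = 2.63914 years.

2.639 years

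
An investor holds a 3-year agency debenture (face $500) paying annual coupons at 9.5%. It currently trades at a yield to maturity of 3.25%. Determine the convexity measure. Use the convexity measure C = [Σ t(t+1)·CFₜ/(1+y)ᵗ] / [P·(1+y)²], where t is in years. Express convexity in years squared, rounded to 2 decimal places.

10.10

With y = 0.0325:
  t   CF        PV=CF/(1+0.0325)^t    t·PV        t(t+1)·PV
  1        47.50        46.0048        46.0048          92.0097
  2        47.50        44.5567        89.1135         267.3405
  3       547.50       497.4093     1,492.2280       5,968.9122
  Σ                    587.9709     1,627.3464       6,328.2623
P = 587.9709.
Convexity = Σ t(t+1)·PV / [P·(1+y)²] = 6,328.2623 / (587.9709 × 1.066056) = 10.09598.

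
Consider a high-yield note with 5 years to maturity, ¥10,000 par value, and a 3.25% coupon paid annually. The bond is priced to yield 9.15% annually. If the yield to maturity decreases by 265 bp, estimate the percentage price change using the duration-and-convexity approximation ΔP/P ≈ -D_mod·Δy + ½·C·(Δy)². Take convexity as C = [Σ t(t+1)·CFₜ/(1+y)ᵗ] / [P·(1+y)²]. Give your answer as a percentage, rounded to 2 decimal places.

+12.08%

With y = 0.0915:
  t   CF        PV=CF/(1+0.0915)^t    t·PV        t(t+1)·PV
  1       325.00       297.7554       297.7554         595.5108
  2       325.00       272.7947       545.5893       1,636.7680
  3       325.00       249.9264       749.7792       2,999.1169
  4       325.00       228.9752       915.9007       4,579.5035
  5    10,325.00     6,664.5581    33,322.7906     199,936.7438
  Σ                  7,714.0098    35,831.8153     209,747.6429
P = 7,714.0098; D_Mac = 4.64503 yrs; D_mod = 4.25564 yrs; C = 22.82283.
Duration effect: -4.25564 × (-0.0265) = +0.112774
Convexity effect: 0.5 × 22.82283 × (-0.0265)² = +0.0080137
ΔP/P ≈ +0.112774 + 0.0080137 = +0.120788 = +12.0788%.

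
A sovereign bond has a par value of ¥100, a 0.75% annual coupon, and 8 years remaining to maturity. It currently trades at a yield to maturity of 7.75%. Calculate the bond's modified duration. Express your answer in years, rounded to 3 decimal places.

Periodic yield y = 0.0775. First find Macaulay duration:
  t   CF        PV=CF/(1+0.0775)^t    t·PV
  1         0.75         0.6961         0.6961
  2         0.75         0.6460         1.2920
  3         0.75         0.5995         1.7986
  4         0.75         0.5564         2.2256
  5         0.75         0.5164         2.5819
  6         0.75         0.4792         2.8755
  7         0.75         0.4448         3.1134
  8       100.75        55.4507       443.6054
  Σ                     59.3891       458.1885
P = 59.3891; Macaulay duration = 458.1885 / 59.3891 = 7.71503 years.
Modified duration = D_Mac / (1 + y) = 7.71503 / 1.0775 = 7.16012 years.

7.160 years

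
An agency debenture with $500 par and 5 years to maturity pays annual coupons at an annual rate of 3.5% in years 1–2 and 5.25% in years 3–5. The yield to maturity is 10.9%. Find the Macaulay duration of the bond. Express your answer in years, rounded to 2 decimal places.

Periodic yield y = 0.109. Discount each cash flow and weight by its year:
  t   CF        PV=CF/(1+0.109)^t    t·PV
  1        17.50        15.7800        15.7800
  2        17.50        14.2290        28.4580
  3        26.25        19.2457        57.7372
  4        26.25        17.3541        69.4166
  5       526.25       313.7143     1,568.5717
  Σ                    380.3232     1,739.9635
Price P = Σ PV = 380.3232.
Macaulay duration = Σ(t·PV) / P = 1,739.9635 / 380.3232 = 4.57496 years.

4.57 years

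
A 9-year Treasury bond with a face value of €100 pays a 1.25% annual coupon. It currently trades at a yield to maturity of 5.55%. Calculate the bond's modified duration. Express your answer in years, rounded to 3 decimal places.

Periodic yield y = 0.0555. First find Macaulay duration:
  t   CF        PV=CF/(1+0.0555)^t    t·PV
  1         1.25         1.1843         1.1843
  2         1.25         1.1220         2.2440
  3         1.25         1.0630         3.1890
  4         1.25         1.0071         4.0284
  5         1.25         0.9542         4.7708
  6         1.25         0.9040         5.4239
  7         1.25         0.8565         5.9952
  8         1.25         0.8114         6.4913
  9       101.25        62.2689       560.4197
  Σ                     70.1713       593.7466
P = 70.1713; Macaulay duration = 593.7466 / 70.1713 = 8.46139 years.
Modified duration = D_Mac / (1 + y) = 8.46139 / 1.0555 = 8.01648 years.

8.016 years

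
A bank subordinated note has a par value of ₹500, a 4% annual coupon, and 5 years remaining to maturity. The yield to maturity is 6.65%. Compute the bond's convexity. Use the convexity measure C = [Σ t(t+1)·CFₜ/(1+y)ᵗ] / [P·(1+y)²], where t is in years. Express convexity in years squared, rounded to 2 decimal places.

23.61

With y = 0.0665:
  t   CF        PV=CF/(1+0.0665)^t    t·PV        t(t+1)·PV
  1        20.00        18.7529        18.7529          37.5059
  2        20.00        17.5836        35.1672         105.5017
  3        20.00        16.4872        49.4617         197.8466
  4        20.00        15.4592        61.8367         309.1837
  5       520.00       376.8765     1,884.3824      11,306.2947
  Σ                    445.1594     2,049.6010      11,956.3325
P = 445.1594.
Convexity = Σ t(t+1)·PV / [P·(1+y)²] = 11,956.3325 / (445.1594 × 1.137422) = 23.61352.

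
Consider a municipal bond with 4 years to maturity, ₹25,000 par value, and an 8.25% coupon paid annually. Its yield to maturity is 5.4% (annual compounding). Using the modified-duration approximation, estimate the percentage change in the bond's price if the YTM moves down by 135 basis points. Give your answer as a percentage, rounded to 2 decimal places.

+4.59%

Periodic yield y = 0.054. Modified duration first:
  t   CF        PV=CF/(1+0.054)^t    t·PV
  1     2,062.50     1,956.8311     1,956.8311
  2     2,062.50     1,856.5760     3,713.1520
  3     2,062.50     1,761.4573     5,284.3720
  4    27,062.50    21,928.3256    87,713.3022
  Σ                 27,503.1900    98,667.6573
P = 27,503.1900; D_Mac = 3.58750 yrs; D_mod = 3.58750/(1+0.054) = 3.40370 yrs.
ΔP/P ≈ -D_mod · Δy = -3.40370 × (-0.0135) = +0.045950 = +4.5950%.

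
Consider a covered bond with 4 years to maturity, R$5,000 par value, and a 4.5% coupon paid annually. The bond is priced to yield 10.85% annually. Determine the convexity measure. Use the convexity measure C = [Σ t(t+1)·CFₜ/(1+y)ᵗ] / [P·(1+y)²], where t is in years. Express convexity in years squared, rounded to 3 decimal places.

With y = 0.1085:
  t   CF        PV=CF/(1+0.1085)^t    t·PV        t(t+1)·PV
  1       225.00       202.9770       202.9770         405.9540
  2       225.00       183.1096       366.2192       1,098.6576
  3       225.00       165.1868       495.5605       1,982.2420
  4     5,225.00     3,460.5371    13,842.1483      69,210.7413
  Σ                  4,011.8105    14,906.9050      72,697.5949
P = 4,011.8105.
Convexity = Σ t(t+1)·PV / [P·(1+y)²] = 72,697.5949 / (4,011.8105 × 1.228772) = 14.74715.

14.747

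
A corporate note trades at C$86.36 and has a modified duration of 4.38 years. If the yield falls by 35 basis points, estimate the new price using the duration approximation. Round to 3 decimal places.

C$87.684

Duration approximation: ΔP/P ≈ -D_mod · Δy = -4.38 × (-0.0035) = +0.015330.
New price ≈ 86.36 × (1 + 0.015330) = 87.6838988.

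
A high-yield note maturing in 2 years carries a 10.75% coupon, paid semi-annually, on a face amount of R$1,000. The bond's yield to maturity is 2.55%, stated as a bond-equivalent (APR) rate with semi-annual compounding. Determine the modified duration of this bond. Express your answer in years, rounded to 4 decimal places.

1.8403 years

Periodic yield y = 0.01275. First find Macaulay duration:
  t   CF        PV=CF/(1+0.01275)^t    t·PV
  1        53.75        53.0733        53.0733
  2        53.75        52.4051       104.8103
  3        53.75        51.7454       155.2362
  4     1,053.75     1,001.6790     4,006.7161
  Σ                  1,158.9029     4,319.8359
P = 1,158.9029; Macaulay duration = 4,319.8359 / 1,158.9029 = 3.72752 half-year periods = 1.86376 years.
Modified duration = D_Mac / (1 + y) = 1.86376 / 1.01275 = 1.84030 years.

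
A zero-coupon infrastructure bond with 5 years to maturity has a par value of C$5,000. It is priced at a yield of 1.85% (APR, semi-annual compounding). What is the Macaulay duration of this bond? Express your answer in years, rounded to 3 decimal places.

A zero-coupon bond has a single cash flow at maturity, so its Macaulay duration equals its maturity: 5 years.
(Equivalently: 10 semi-annual periods ÷ 2 = 5 years.)

5.000 years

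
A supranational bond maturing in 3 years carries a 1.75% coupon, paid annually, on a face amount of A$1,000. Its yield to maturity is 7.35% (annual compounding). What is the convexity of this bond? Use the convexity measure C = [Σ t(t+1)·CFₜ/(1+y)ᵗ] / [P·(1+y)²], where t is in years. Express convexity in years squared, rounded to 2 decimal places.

10.15

With y = 0.0735:
  t   CF        PV=CF/(1+0.0735)^t    t·PV        t(t+1)·PV
  1        17.50        16.3018        16.3018          32.6036
  2        17.50        15.1857        30.3713          91.1140
  3     1,017.50       822.4855     2,467.4566       9,869.8265
  Σ                    853.9730     2,514.1298       9,993.5441
P = 853.9730.
Convexity = Σ t(t+1)·PV / [P·(1+y)²] = 9,993.5441 / (853.9730 × 1.152402) = 10.15480.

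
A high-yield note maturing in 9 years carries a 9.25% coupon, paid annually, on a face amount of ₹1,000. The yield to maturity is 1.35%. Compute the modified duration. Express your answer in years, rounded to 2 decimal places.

Periodic yield y = 0.0135. First find Macaulay duration:
  t   CF        PV=CF/(1+0.0135)^t    t·PV
  1        92.50        91.2679        91.2679
  2        92.50        90.0522       180.1044
  3        92.50        88.8527       266.5580
  4        92.50        87.6691       350.6765
  5        92.50        86.5014       432.5068
  6        92.50        85.3492       512.0949
  7        92.50        84.2123       589.4860
  8        92.50        83.0906       664.7245
  9     1,092.50       968.2950     8,714.6546
  Σ                  1,665.2902    11,802.0736
P = 1,665.2902; Macaulay duration = 11,802.0736 / 1,665.2902 = 7.08710 years.
Modified duration = D_Mac / (1 + y) = 7.08710 / 1.0135 = 6.99270 years.

6.99 years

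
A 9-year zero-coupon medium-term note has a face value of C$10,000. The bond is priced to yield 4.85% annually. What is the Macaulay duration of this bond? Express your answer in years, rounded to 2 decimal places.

A zero-coupon bond has a single cash flow at maturity, so its Macaulay duration equals its maturity: 9 years.

9.00 years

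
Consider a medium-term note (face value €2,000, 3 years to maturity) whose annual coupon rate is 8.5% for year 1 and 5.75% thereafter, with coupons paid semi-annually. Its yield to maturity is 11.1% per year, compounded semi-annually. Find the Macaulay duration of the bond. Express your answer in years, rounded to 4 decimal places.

2.7222 years

Periodic yield y = 0.0555. Discount each cash flow and weight by its period:
  t   CF        PV=CF/(1+0.0555)^t    t·PV
  1        85.00        80.5306        80.5306
  2        85.00        76.2961       152.5922
  3        57.50        48.8982       146.6947
  4        57.50        46.3271       185.3083
  5        57.50        43.8911       219.4556
  6     2,057.50     1,487.9571     8,927.7428
  Σ                  1,783.9002     9,712.3241
Price P = Σ PV = 1,783.9002.
Macaulay duration = Σ(t·PV) / P = 9,712.3241 / 1,783.9002 = 5.44443 half-year periods.
In years: 5.44443 / 2 = 2.72222 years.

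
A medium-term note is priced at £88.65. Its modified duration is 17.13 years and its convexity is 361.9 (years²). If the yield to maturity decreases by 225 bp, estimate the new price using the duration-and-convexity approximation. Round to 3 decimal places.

Duration effect: -D_mod·Δy = -17.13 × (-0.0225) = +0.385425
Convexity effect: ½·C·(Δy)² = 0.5 × 361.9 × (-0.0225)² = +0.0916059375
ΔP/P ≈ +0.385425 + 0.0916059375 = +0.4770309375
New price ≈ 88.65 × (1 + 0.4770309375) = 130.938792609375.

£130.939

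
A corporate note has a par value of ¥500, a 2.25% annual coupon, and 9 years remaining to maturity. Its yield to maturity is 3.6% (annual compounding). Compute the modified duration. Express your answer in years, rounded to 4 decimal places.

7.9114 years

Periodic yield y = 0.036. First find Macaulay duration:
  t   CF        PV=CF/(1+0.036)^t    t·PV
  1        11.25        10.8591        10.8591
  2        11.25        10.4817        20.9635
  3        11.25        10.1175        30.3525
  4        11.25         9.7659        39.0637
  5        11.25         9.4266        47.1329
  6        11.25         9.0990        54.5940
  7        11.25         8.7828        61.4798
  8        11.25         8.4776        67.8210
  9       511.25       371.8737     3,346.8637
  Σ                    448.8840     3,679.1302
P = 448.8840; Macaulay duration = 3,679.1302 / 448.8840 = 8.19617 years.
Modified duration = D_Mac / (1 + y) = 8.19617 / 1.036 = 7.91136 years.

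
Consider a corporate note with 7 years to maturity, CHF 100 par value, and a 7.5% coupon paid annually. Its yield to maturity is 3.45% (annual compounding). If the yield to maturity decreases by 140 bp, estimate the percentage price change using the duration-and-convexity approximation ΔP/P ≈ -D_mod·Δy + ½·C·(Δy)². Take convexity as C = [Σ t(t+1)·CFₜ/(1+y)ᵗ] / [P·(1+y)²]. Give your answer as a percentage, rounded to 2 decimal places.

+8.31%

With y = 0.0345:
  t   CF        PV=CF/(1+0.0345)^t    t·PV        t(t+1)·PV
  1         7.50         7.2499         7.2499          14.4998
  2         7.50         7.0081        14.0162          42.0486
  3         7.50         6.7744        20.3232          81.2926
  4         7.50         6.5485        26.1938         130.9692
  5         7.50         6.3301        31.6504         189.9022
  6         7.50         6.1190        36.7138         256.9967
  7       107.50        84.7803       593.4622       4,747.6973
  Σ                    124.8102       729.6094       5,463.4065
P = 124.8102; D_Mac = 5.84575 yrs; D_mod = 5.65080 yrs; C = 40.90275.
Duration effect: -5.65080 × (-0.014) = +0.079111
Convexity effect: 0.5 × 40.90275 × (-0.014)² = +0.0040085
ΔP/P ≈ +0.079111 + 0.0040085 = +0.083120 = +8.3120%.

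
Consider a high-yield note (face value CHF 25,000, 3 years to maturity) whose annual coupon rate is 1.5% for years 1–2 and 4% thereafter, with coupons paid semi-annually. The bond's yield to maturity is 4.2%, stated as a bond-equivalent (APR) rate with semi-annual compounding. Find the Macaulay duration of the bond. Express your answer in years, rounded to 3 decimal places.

2.937 years

Periodic yield y = 0.021. Discount each cash flow and weight by its period:
  t   CF        PV=CF/(1+0.021)^t    t·PV
  1       187.50       183.6435       183.6435
  2       187.50       179.8663       359.7326
  3       187.50       176.1668       528.5004
  4       187.50       172.5434       690.1735
  5       500.00       450.6520     2,253.2600
  6    25,500.00    22,510.5304   135,063.1823
  Σ                 23,673.4023   139,078.4923
Price P = Σ PV = 23,673.4023.
Macaulay duration = Σ(t·PV) / P = 139,078.4923 / 23,673.4023 = 5.87488 half-year periods.
In years: 5.87488 / 2 = 2.93744 years.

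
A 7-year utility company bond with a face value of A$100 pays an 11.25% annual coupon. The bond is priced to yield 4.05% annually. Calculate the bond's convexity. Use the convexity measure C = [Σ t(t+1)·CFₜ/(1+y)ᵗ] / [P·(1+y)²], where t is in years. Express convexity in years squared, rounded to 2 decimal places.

37.19

With y = 0.0405:
  t   CF        PV=CF/(1+0.0405)^t    t·PV        t(t+1)·PV
  1        11.25        10.8121        10.8121          21.6242
  2        11.25        10.3913        20.7825          62.3476
  3        11.25         9.9868        29.9604         119.8416
  4        11.25         9.5981        38.3923         191.9615
  5        11.25         9.2245        46.1224         276.7345
  6        11.25         8.8654        53.1926         372.3482
  7       111.25        84.2569       589.7982       4,718.3859
  Σ                    143.1351       789.0606       5,763.2435
P = 143.1351.
Convexity = Σ t(t+1)·PV / [P·(1+y)²] = 5,763.2435 / (143.1351 × 1.082640) = 37.19091.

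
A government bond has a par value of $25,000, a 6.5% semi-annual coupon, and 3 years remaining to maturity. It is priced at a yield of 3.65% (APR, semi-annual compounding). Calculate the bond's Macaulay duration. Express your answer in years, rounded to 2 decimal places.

Periodic yield y = 0.01825. Discount each cash flow and weight by its period:
  t   CF        PV=CF/(1+0.01825)^t    t·PV
  1       812.50       797.9376       797.9376
  2       812.50       783.6363     1,567.2726
  3       812.50       769.5912     2,308.7737
  4       812.50       755.7979     3,023.1917
  5       812.50       742.2518     3,711.2591
  6    25,812.50    23,158.1337   138,948.8020
  Σ                 27,007.3486   150,357.2368
Price P = Σ PV = 27,007.3486.
Macaulay duration = Σ(t·PV) / P = 150,357.2368 / 27,007.3486 = 5.56727 half-year periods.
In years: 5.56727 / 2 = 2.78364 years.

2.78 years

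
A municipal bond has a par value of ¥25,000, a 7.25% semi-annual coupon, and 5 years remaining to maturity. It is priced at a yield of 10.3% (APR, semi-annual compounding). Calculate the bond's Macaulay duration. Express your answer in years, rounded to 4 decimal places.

Periodic yield y = 0.0515. Discount each cash flow and weight by its period:
  t   CF        PV=CF/(1+0.0515)^t    t·PV
  1       906.25       861.8640       861.8640
  2       906.25       819.6519     1,639.3039
  3       906.25       779.5073     2,338.5219
  4       906.25       741.3289     2,965.3155
  5       906.25       705.0203     3,525.1016
  6       906.25       670.4901     4,022.9405
  7       906.25       637.6511     4,463.5574
  8       906.25       606.4204     4,851.3632
  9       906.25       576.7194     5,190.4742
  10   25,906.25    15,678.7625   156,787.6252
  Σ                 22,077.4158   186,646.0673
Price P = Σ PV = 22,077.4158.
Macaulay duration = Σ(t·PV) / P = 186,646.0673 / 22,077.4158 = 8.45416 half-year periods.
In years: 8.45416 / 2 = 4.22708 years.

4.2271 years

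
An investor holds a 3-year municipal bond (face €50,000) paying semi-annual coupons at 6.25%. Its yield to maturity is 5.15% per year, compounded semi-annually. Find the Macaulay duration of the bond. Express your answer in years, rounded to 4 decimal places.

2.7855 years

Periodic yield y = 0.02575. Discount each cash flow and weight by its period:
  t   CF        PV=CF/(1+0.02575)^t    t·PV
  1     1,562.50     1,523.2757     1,523.2757
  2     1,562.50     1,485.0360     2,970.0720
  3     1,562.50     1,447.7563     4,343.2688
  4     1,562.50     1,411.4124     5,645.6495
  5     1,562.50     1,375.9809     6,879.9044
  6    51,562.50    44,267.4813   265,604.8875
  Σ                 51,510.9424   286,967.0578
Price P = Σ PV = 51,510.9424.
Macaulay duration = Σ(t·PV) / P = 286,967.0578 / 51,510.9424 = 5.57099 half-year periods.
In years: 5.57099 / 2 = 2.78550 years.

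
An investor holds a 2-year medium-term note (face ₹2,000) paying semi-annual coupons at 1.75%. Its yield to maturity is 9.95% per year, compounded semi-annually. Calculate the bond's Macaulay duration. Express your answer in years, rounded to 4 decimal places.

Periodic yield y = 0.04975. Discount each cash flow and weight by its period:
  t   CF        PV=CF/(1+0.04975)^t    t·PV
  1        17.50        16.6706        16.6706
  2        17.50        15.8806        31.7612
  3        17.50        15.1280        45.3839
  4     2,017.50     1,661.3839     6,645.5358
  Σ                  1,709.0631     6,739.3515
Price P = Σ PV = 1,709.0631.
Macaulay duration = Σ(t·PV) / P = 6,739.3515 / 1,709.0631 = 3.94330 half-year periods.
In years: 3.94330 / 2 = 1.97165 years.

1.9717 years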